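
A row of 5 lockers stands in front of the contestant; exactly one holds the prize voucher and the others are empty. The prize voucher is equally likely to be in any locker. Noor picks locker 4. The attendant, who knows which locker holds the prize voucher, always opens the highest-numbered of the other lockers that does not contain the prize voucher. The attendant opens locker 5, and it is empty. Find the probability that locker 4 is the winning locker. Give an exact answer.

Apply Bayes' rule, conditioning on where the prize voucher actually is.
If it is in any of lockers 1, 2, 3, and 4 (prior 1/5 each): locker 5 is the highest-numbered option available, probability 1; weight (1/5)·1 = 1/5 each.
If it is in locker 5 (prior 1/5): the attendant opened locker 5, so this case is ruled out; weight (1/5)·0 = 0.
The weights sum to 4/5.
So P(the prize voucher in locker 4 | the attendant opened locker 5) = (1/5) / (4/5) = 1/4.

1/4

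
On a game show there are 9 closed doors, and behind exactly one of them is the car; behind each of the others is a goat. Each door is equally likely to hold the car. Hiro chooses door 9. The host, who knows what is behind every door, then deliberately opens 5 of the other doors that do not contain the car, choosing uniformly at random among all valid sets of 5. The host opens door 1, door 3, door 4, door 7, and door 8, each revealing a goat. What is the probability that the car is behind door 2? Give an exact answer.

Apply Bayes' rule, conditioning on where the car actually is.
If it is behind any of doors 1, 3, 4, 7, and 8 (prior 1/9 each): that door was opened and seen not to hold the prize — ruled out; weight (1/9)·0 = 0 each.
If it is behind any of doors 2, 5, and 6 (prior 1/9 each): the host has 21 equally likely choices, so probability 1/21; weight (1/9)·(1/21) = 1/189 each.
If it is behind door 9 (prior 1/9): the host has 56 equally likely choices, so probability 1/56; weight (1/9)·(1/56) = 1/504.
The weights sum to 1/56.
So P(the car behind door 2 | the host opened door 1, door 3, door 4, door 7, and door 8) = (1/189) / (1/56) = 8/27.

8/27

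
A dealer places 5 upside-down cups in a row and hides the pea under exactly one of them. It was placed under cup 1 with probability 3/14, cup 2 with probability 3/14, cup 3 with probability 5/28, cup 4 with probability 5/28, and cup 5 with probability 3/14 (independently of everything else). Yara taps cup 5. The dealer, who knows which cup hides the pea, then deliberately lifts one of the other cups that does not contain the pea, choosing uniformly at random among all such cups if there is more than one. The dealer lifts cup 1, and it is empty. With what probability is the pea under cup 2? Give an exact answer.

12/41

Consider each possible location of the pea in turn.
If it is under cup 1 (prior 3/14): the dealer opened cup 1, so this case is ruled out; weight (3/14)·0 = 0.
If it is under cup 2 (prior 3/14): the dealer has 3 equally likely choices, so probability 1/3; weight (3/14)·(1/3) = 1/14.
If it is under either of cups 3 and 4 (prior 5/28 each): the dealer has 3 equally likely choices, so probability 1/3; weight (5/28)·(1/3) = 5/84 each.
If it is under cup 5 (prior 3/14): the dealer has 4 equally likely choices, so probability 1/4; weight (3/14)·(1/4) = 3/56.
The weights sum to 41/168.
So P(the pea under cup 2 | the dealer opened cup 1) = (1/14) / (41/168) = 12/41.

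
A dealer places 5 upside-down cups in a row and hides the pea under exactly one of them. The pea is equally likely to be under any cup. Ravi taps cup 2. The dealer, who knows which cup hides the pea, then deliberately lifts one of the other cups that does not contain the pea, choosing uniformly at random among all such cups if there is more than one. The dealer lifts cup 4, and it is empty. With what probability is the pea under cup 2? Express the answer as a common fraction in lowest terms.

1/5

Condition on the true location of the pea.
If it is under any of cups 1, 3, and 5 (prior 1/5 each): the dealer has 3 equally likely choices, so probability 1/3; weight (1/5)·(1/3) = 1/15 each.
If it is under cup 2 (prior 1/5): the dealer has 4 equally likely choices, so probability 1/4; weight (1/5)·(1/4) = 1/20.
If it is under cup 4 (prior 1/5): the dealer opened cup 4, so this case is ruled out; weight (1/5)·0 = 0.
The weights sum to 1/4.
So P(the pea under cup 2 | the dealer opened cup 4) = (1/20) / (1/4) = 1/5.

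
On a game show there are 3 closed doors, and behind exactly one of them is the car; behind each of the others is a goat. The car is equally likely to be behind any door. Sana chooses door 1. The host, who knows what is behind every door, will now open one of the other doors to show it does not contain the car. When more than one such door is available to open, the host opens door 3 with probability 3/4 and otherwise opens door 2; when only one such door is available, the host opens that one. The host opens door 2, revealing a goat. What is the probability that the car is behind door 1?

1/5

Condition on the true location of the car.
If it is behind door 1 (prior 1/3): door 3 is available but not opened, probability 1/4; weight (1/3)·(1/4) = 1/12.
If it is behind door 2 (prior 1/3): the host opened door 2, so this case is ruled out; weight (1/3)·0 = 0.
If it is behind door 3 (prior 1/3): only door 2 is available, probability 1; weight (1/3)·1 = 1/3.
The weights sum to 5/12.
So P(the car behind door 1 | the host opened door 2) = (1/12) / (5/12) = 1/5.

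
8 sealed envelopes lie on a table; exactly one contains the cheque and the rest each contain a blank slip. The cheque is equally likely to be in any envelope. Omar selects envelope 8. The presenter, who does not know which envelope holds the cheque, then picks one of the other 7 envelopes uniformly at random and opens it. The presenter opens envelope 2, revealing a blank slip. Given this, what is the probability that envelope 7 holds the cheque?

1/7

Apply Bayes' rule, conditioning on where the cheque actually is.
If it is in any of envelopes 1, 3, 4, 5, 6, 7, and 8 (prior 1/8 each): the presenter picks envelope 2 with probability 1/7 regardless, and it is not the prize; weight (1/8)·(1/7) = 1/56 each.
If it is in envelope 2 (prior 1/8): the presenter opened envelope 2, so this case is ruled out; weight (1/8)·0 = 0.
The weights sum to 1/8.
So P(the cheque in envelope 7 | the presenter opened envelope 2) = (1/56) / (1/8) = 1/7.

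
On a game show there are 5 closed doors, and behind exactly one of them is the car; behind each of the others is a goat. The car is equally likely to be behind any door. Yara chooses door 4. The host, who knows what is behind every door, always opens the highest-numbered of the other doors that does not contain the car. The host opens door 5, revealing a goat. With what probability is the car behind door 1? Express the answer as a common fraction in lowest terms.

Condition on the true location of the car.
If it is behind any of doors 1, 2, 3, and 4 (prior 1/5 each): door 5 is the highest-numbered option available, probability 1; weight (1/5)·1 = 1/5 each.
If it is behind door 5 (prior 1/5): the host opened door 5, so this case is ruled out; weight (1/5)·0 = 0.
The weights sum to 4/5.
So P(the car behind door 1 | the host opened door 5) = (1/5) / (4/5) = 1/4.

1/4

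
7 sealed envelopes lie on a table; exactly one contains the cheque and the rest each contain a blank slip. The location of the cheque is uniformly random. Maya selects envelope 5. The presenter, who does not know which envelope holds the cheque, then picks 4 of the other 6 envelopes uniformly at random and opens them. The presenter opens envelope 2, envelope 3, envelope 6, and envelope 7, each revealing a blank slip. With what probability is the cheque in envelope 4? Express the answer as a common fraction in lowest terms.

1/3

Apply Bayes' rule, conditioning on where the cheque actually is.
If it is in any of envelopes 1, 4, and 5 (prior 1/7 each): the presenter picks exactly this set with probability 1/15 regardless, and none is the prize; weight (1/7)·(1/15) = 1/105 each.
If it is in any of envelopes 2, 3, 6, and 7 (prior 1/7 each): that envelope was opened and seen not to hold the prize — ruled out; weight (1/7)·0 = 0 each.
The weights sum to 1/35.
So P(the cheque in envelope 4 | the presenter opened envelope 2, envelope 3, envelope 6, and envelope 7) = (1/105) / (1/35) = 1/3.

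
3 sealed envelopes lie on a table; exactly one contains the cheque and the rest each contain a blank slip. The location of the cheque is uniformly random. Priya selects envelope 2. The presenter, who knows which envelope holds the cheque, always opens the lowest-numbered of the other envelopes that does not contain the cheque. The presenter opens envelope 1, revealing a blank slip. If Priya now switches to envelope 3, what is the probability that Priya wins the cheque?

Consider each possible location of the cheque in turn.
If it is in envelope 1 (prior 1/3): the presenter opened envelope 1, so this case is ruled out; weight (1/3)·0 = 0.
If it is in either of envelopes 2 and 3 (prior 1/3 each): envelope 1 is the lowest-numbered option available, probability 1; weight (1/3)·1 = 1/3 each.
The weights sum to 2/3.
So P(the cheque in envelope 3 | the presenter opened envelope 1) = (1/3) / (2/3) = 1/2.

1/2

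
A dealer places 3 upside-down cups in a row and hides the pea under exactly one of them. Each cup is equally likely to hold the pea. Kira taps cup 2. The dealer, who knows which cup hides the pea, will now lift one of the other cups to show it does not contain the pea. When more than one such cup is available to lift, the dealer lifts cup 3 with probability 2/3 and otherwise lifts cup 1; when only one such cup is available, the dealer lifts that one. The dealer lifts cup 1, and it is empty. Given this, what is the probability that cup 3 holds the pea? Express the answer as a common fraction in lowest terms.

3/4

Consider each possible location of the pea in turn.
If it is under cup 1 (prior 1/3): the dealer opened cup 1, so this case is ruled out; weight (1/3)·0 = 0.
If it is under cup 2 (prior 1/3): cup 3 is available but not opened, probability 1/3; weight (1/3)·(1/3) = 1/9.
If it is under cup 3 (prior 1/3): only cup 1 is available, probability 1; weight (1/3)·1 = 1/3.
The weights sum to 4/9.
So P(the pea under cup 3 | the dealer opened cup 1) = (1/3) / (4/9) = 3/4.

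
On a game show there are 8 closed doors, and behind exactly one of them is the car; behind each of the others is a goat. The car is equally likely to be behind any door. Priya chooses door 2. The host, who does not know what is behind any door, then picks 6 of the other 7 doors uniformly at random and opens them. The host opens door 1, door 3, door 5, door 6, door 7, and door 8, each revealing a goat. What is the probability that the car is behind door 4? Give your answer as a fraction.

Consider each possible location of the car in turn.
If it is behind any of doors 1, 3, 5, 6, 7, and 8 (prior 1/8 each): that door was opened and seen not to hold the prize — ruled out; weight (1/8)·0 = 0 each.
If it is behind either of doors 2 and 4 (prior 1/8 each): the host picks exactly this set with probability 1/7 regardless, and none is the prize; weight (1/8)·(1/7) = 1/56 each.
The weights sum to 1/28.
So P(the car behind door 4 | the host opened door 1, door 3, door 5, door 6, door 7, and door 8) = (1/56) / (1/28) = 1/2.

1/2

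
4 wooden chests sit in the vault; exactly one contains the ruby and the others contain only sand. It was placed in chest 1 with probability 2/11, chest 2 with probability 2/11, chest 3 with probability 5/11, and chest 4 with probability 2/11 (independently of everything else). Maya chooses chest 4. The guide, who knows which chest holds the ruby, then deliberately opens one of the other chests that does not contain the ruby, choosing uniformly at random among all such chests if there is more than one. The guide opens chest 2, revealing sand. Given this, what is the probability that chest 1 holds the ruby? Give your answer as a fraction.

Condition on the true location of the ruby.
If it is in chest 1 (prior 2/11): the guide has 2 equally likely choices, so probability 1/2; weight (2/11)·(1/2) = 1/11.
If it is in chest 2 (prior 2/11): the guide opened chest 2, so this case is ruled out; weight (2/11)·0 = 0.
If it is in chest 3 (prior 5/11): the guide has 2 equally likely choices, so probability 1/2; weight (5/11)·(1/2) = 5/22.
If it is in chest 4 (prior 2/11): the guide has 3 equally likely choices, so probability 1/3; weight (2/11)·(1/3) = 2/33.
The weights sum to 25/66.
So P(the ruby in chest 1 | the guide opened chest 2) = (1/11) / (25/66) = 6/25.

6/25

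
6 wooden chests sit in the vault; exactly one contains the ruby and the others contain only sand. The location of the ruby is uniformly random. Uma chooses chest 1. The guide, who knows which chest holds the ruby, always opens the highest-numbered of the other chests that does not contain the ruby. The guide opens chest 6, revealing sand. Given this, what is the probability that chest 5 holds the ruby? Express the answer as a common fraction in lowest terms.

Apply Bayes' rule, conditioning on where the ruby actually is.
If it is in any of chests 1, 2, 3, 4, and 5 (prior 1/6 each): chest 6 is the highest-numbered option available, probability 1; weight (1/6)·1 = 1/6 each.
If it is in chest 6 (prior 1/6): the guide opened chest 6, so this case is ruled out; weight (1/6)·0 = 0.
The weights sum to 5/6.
So P(the ruby in chest 5 | the guide opened chest 6) = (1/6) / (5/6) = 1/5.

1/5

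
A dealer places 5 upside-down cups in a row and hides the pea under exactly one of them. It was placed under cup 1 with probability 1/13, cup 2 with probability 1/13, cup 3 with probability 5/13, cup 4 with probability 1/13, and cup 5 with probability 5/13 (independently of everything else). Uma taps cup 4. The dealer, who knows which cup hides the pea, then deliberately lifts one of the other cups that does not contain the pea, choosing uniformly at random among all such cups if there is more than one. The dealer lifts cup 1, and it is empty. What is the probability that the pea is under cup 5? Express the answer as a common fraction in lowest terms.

20/47

Apply Bayes' rule, conditioning on where the pea actually is.
If it is under cup 1 (prior 1/13): the dealer opened cup 1, so this case is ruled out; weight (1/13)·0 = 0.
If it is under cup 2 (prior 1/13): the dealer has 3 equally likely choices, so probability 1/3; weight (1/13)·(1/3) = 1/39.
If it is under either of cups 3 and 5 (prior 5/13 each): the dealer has 3 equally likely choices, so probability 1/3; weight (5/13)·(1/3) = 5/39 each.
If it is under cup 4 (prior 1/13): the dealer has 4 equally likely choices, so probability 1/4; weight (1/13)·(1/4) = 1/52.
The weights sum to 47/156.
So P(the pea under cup 5 | the dealer opened cup 1) = (5/39) / (47/156) = 20/47.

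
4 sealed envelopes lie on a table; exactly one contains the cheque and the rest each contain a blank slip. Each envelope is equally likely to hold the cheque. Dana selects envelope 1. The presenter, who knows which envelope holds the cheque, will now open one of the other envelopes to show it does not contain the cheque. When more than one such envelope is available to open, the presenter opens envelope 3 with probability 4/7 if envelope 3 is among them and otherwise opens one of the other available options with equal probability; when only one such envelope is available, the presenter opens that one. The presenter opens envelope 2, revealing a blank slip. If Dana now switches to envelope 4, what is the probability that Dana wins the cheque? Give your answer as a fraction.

3/8

Consider each possible location of the cheque in turn.
If it is in envelope 1 (prior 1/4): envelope 3 is available but not opened; envelope 2 gets probability (1 − 4/7)/2 = 3/14; weight (1/4)·(3/14) = 3/56.
If it is in envelope 2 (prior 1/4): the presenter opened envelope 2, so this case is ruled out; weight (1/4)·0 = 0.
If it is in envelope 3 (prior 1/4): envelope 3 holds the prize so is unavailable; the presenter chooses uniformly among the 2 others, probability 1/2; weight (1/4)·(1/2) = 1/8.
If it is in envelope 4 (prior 1/4): envelope 3 is available but not opened, probability 3/7; weight (1/4)·(3/7) = 3/28.
The weights sum to 2/7.
So P(the cheque in envelope 4 | the presenter opened envelope 2) = (3/28) / (2/7) = 3/8.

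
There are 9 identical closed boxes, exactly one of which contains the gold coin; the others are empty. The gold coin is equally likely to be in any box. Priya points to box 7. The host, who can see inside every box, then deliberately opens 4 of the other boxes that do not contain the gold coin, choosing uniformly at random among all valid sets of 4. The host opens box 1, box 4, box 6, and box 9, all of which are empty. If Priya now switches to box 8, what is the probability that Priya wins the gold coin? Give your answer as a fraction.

Condition on the true location of the gold coin.
If it is in any of boxes 1, 4, 6, and 9 (prior 1/9 each): that box was opened and seen not to hold the prize — ruled out; weight (1/9)·0 = 0 each.
If it is in any of boxes 2, 3, 5, and 8 (prior 1/9 each): the host has 35 equally likely choices, so probability 1/35; weight (1/9)·(1/35) = 1/315 each.
If it is in box 7 (prior 1/9): the host has 70 equally likely choices, so probability 1/70; weight (1/9)·(1/70) = 1/630.
The weights sum to 1/70.
So P(the gold coin in box 8 | the host opened box 1, box 4, box 6, and box 9) = (1/315) / (1/70) = 2/9.

2/9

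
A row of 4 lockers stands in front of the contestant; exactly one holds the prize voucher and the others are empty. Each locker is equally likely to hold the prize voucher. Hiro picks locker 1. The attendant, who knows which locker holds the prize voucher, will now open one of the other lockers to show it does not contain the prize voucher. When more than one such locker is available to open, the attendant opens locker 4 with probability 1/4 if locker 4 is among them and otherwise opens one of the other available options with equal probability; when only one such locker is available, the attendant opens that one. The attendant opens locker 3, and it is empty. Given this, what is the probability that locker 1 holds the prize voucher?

3/13

Apply Bayes' rule, conditioning on where the prize voucher actually is.
If it is in locker 1 (prior 1/4): locker 4 is available but not opened; locker 3 gets probability (1 − 1/4)/2 = 3/8; weight (1/4)·(3/8) = 3/32.
If it is in locker 2 (prior 1/4): locker 4 is available but not opened, probability 3/4; weight (1/4)·(3/4) = 3/16.
If it is in locker 3 (prior 1/4): the attendant opened locker 3, so this case is ruled out; weight (1/4)·0 = 0.
If it is in locker 4 (prior 1/4): locker 4 holds the prize so is unavailable; the attendant chooses uniformly among the 2 others, probability 1/2; weight (1/4)·(1/2) = 1/8.
The weights sum to 13/32.
So P(the prize voucher in locker 1 | the attendant opened locker 3) = (3/32) / (13/32) = 3/13.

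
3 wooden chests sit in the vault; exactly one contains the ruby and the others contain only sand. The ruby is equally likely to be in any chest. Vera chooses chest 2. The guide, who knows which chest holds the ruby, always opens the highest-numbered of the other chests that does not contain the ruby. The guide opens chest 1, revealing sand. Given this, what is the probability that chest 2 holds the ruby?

Apply Bayes' rule, conditioning on where the ruby actually is.
If it is in chest 1 (prior 1/3): the guide opened chest 1, so this case is ruled out; weight (1/3)·0 = 0.
If it is in chest 2 (prior 1/3): the guide would have opened chest 3 instead, probability 0; weight (1/3)·0 = 0.
If it is in chest 3 (prior 1/3): chest 1 is the highest-numbered option available, probability 1; weight (1/3)·1 = 1/3.
The weights sum to 1/3.
So P(the ruby in chest 2 | the guide opened chest 1) = 0 / (1/3) = 0.

0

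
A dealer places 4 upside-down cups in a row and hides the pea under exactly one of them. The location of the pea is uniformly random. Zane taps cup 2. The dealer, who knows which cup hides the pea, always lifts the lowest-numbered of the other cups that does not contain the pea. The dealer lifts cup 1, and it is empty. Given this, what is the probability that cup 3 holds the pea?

1/3

Condition on the true location of the pea.
If it is under cup 1 (prior 1/4): the dealer opened cup 1, so this case is ruled out; weight (1/4)·0 = 0.
If it is under any of cups 2, 3, and 4 (prior 1/4 each): cup 1 is the lowest-numbered option available, probability 1; weight (1/4)·1 = 1/4 each.
The weights sum to 3/4.
So P(the pea under cup 3 | the dealer opened cup 1) = (1/4) / (3/4) = 1/3.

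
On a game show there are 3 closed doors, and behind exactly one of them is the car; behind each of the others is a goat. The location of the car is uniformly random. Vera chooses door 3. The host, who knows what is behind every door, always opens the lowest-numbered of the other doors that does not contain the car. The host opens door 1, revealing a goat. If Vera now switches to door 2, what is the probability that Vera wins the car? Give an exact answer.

Apply Bayes' rule, conditioning on where the car actually is.
If it is behind door 1 (prior 1/3): the host opened door 1, so this case is ruled out; weight (1/3)·0 = 0.
If it is behind either of doors 2 and 3 (prior 1/3 each): door 1 is the lowest-numbered option available, probability 1; weight (1/3)·1 = 1/3 each.
The weights sum to 2/3.
So P(the car behind door 2 | the host opened door 1) = (1/3) / (2/3) = 1/2.

1/2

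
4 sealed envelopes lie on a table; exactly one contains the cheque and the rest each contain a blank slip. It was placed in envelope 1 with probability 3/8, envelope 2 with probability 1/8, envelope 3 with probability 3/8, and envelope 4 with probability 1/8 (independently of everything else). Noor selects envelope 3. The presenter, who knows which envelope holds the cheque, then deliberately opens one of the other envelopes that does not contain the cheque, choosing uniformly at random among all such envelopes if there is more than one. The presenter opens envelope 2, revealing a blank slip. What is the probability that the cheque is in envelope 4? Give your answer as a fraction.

1/6

Apply Bayes' rule, conditioning on where the cheque actually is.
If it is in envelope 1 (prior 3/8): the presenter has 2 equally likely choices, so probability 1/2; weight (3/8)·(1/2) = 3/16.
If it is in envelope 2 (prior 1/8): the presenter opened envelope 2, so this case is ruled out; weight (1/8)·0 = 0.
If it is in envelope 3 (prior 3/8): the presenter has 3 equally likely choices, so probability 1/3; weight (3/8)·(1/3) = 1/8.
If it is in envelope 4 (prior 1/8): the presenter has 2 equally likely choices, so probability 1/2; weight (1/8)·(1/2) = 1/16.
The weights sum to 3/8.
So P(the cheque in envelope 4 | the presenter opened envelope 2) = (1/16) / (3/8) = 1/6.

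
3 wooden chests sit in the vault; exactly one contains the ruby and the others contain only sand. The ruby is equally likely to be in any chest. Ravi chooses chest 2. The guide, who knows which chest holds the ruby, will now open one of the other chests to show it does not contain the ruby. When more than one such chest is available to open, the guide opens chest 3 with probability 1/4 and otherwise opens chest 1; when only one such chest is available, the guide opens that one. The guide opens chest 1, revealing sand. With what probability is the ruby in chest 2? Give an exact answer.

Apply Bayes' rule, conditioning on where the ruby actually is.
If it is in chest 1 (prior 1/3): the guide opened chest 1, so this case is ruled out; weight (1/3)·0 = 0.
If it is in chest 2 (prior 1/3): chest 3 is available but not opened, probability 3/4; weight (1/3)·(3/4) = 1/4.
If it is in chest 3 (prior 1/3): only chest 1 is available, probability 1; weight (1/3)·1 = 1/3.
The weights sum to 7/12.
So P(the ruby in chest 2 | the guide opened chest 1) = (1/4) / (7/12) = 3/7.

3/7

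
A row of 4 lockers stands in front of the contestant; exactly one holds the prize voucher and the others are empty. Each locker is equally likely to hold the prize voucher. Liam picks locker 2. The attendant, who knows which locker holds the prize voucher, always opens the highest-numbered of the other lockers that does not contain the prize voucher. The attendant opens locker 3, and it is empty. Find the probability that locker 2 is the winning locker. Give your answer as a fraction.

0

Consider each possible location of the prize voucher in turn.
If it is in either of lockers 1 and 2 (prior 1/4 each): the attendant would have opened locker 4 instead, probability 0; weight (1/4)·0 = 0 each.
If it is in locker 3 (prior 1/4): the attendant opened locker 3, so this case is ruled out; weight (1/4)·0 = 0.
If it is in locker 4 (prior 1/4): locker 3 is the highest-numbered option available, probability 1; weight (1/4)·1 = 1/4.
The weights sum to 1/4.
So P(the prize voucher in locker 2 | the attendant opened locker 3) = 0 / (1/4) = 0.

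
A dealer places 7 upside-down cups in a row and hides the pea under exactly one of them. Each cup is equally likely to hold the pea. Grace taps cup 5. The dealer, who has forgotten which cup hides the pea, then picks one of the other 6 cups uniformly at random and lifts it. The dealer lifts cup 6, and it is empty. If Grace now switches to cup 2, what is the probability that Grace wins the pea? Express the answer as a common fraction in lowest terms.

1/6

Because the dealer chose which cup to lift without knowing where the pea is, the choice is independent of the prize location. Learning that cup 6 does not hold the pea simply rules out that one location and leaves the remaining 6 cups still equally likely by symmetry.
So P(the pea under cup 2) = 1/6.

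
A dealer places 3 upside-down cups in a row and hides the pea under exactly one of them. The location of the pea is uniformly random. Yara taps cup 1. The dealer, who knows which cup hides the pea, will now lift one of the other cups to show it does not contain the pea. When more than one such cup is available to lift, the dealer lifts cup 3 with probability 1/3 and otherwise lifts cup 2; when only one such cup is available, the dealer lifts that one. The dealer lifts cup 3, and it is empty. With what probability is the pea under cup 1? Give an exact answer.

Consider each possible location of the pea in turn.
If it is under cup 1 (prior 1/3): cup 3 is available, opened with probability 1/3; weight (1/3)·(1/3) = 1/9.
If it is under cup 2 (prior 1/3): only cup 3 is available, probability 1; weight (1/3)·1 = 1/3.
If it is under cup 3 (prior 1/3): the dealer opened cup 3, so this case is ruled out; weight (1/3)·0 = 0.
The weights sum to 4/9.
So P(the pea under cup 1 | the dealer opened cup 3) = (1/9) / (4/9) = 1/4.

1/4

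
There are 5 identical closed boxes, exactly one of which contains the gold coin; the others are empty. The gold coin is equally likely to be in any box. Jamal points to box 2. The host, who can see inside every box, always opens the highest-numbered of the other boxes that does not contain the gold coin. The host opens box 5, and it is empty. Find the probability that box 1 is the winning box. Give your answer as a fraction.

Condition on the true location of the gold coin.
If it is in any of boxes 1, 2, 3, and 4 (prior 1/5 each): box 5 is the highest-numbered option available, probability 1; weight (1/5)·1 = 1/5 each.
If it is in box 5 (prior 1/5): the host opened box 5, so this case is ruled out; weight (1/5)·0 = 0.
The weights sum to 4/5.
So P(the gold coin in box 1 | the host opened box 5) = (1/5) / (4/5) = 1/4.

1/4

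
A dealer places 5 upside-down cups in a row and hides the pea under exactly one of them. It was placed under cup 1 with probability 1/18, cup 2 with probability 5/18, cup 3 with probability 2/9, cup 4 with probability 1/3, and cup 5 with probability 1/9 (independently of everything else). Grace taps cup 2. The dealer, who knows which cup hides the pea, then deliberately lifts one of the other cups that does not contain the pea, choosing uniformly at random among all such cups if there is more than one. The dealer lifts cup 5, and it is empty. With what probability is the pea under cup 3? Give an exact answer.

Apply Bayes' rule, conditioning on where the pea actually is.
If it is under cup 1 (prior 1/18): the dealer has 3 equally likely choices, so probability 1/3; weight (1/18)·(1/3) = 1/54.
If it is under cup 2 (prior 5/18): the dealer has 4 equally likely choices, so probability 1/4; weight (5/18)·(1/4) = 5/72.
If it is under cup 3 (prior 2/9): the dealer has 3 equally likely choices, so probability 1/3; weight (2/9)·(1/3) = 2/27.
If it is under cup 4 (prior 1/3): the dealer has 3 equally likely choices, so probability 1/3; weight (1/3)·(1/3) = 1/9.
If it is under cup 5 (prior 1/9): the dealer opened cup 5, so this case is ruled out; weight (1/9)·0 = 0.
The weights sum to 59/216.
So P(the pea under cup 3 | the dealer opened cup 5) = (2/27) / (59/216) = 16/59.

16/59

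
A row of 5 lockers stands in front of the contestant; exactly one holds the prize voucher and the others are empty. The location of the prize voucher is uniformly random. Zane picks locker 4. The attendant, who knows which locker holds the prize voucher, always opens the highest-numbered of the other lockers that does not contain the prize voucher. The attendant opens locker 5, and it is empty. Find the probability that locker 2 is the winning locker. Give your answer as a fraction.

Consider each possible location of the prize voucher in turn.
If it is in any of lockers 1, 2, 3, and 4 (prior 1/5 each): locker 5 is the highest-numbered option available, probability 1; weight (1/5)·1 = 1/5 each.
If it is in locker 5 (prior 1/5): the attendant opened locker 5, so this case is ruled out; weight (1/5)·0 = 0.
The weights sum to 4/5.
So P(the prize voucher in locker 2 | the attendant opened locker 5) = (1/5) / (4/5) = 1/4.

1/4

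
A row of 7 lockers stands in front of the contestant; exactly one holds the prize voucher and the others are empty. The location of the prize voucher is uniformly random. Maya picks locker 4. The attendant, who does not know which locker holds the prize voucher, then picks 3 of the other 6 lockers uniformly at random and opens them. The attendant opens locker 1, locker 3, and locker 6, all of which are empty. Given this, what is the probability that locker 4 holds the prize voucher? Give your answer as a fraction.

Because the attendant chose which lockers to open without knowing where the prize voucher is, the choice is independent of the prize location. Learning that none of the 3 opened lockers holds the prize voucher simply rules out those 3 locations and leaves the remaining 4 lockers still equally likely by symmetry.
So P(the prize voucher in locker 4) = 1/4.

1/4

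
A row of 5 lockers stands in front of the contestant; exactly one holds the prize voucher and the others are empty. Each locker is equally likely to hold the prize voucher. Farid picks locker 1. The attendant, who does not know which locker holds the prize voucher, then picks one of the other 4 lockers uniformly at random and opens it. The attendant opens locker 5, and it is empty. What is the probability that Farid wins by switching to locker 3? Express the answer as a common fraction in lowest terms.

Because the attendant chose which locker to open without knowing where the prize voucher is, the choice is independent of the prize location. Learning that locker 5 does not hold the prize voucher simply rules out that one location and leaves the remaining 4 lockers still equally likely by symmetry.
So P(the prize voucher in locker 3) = 1/4.

1/4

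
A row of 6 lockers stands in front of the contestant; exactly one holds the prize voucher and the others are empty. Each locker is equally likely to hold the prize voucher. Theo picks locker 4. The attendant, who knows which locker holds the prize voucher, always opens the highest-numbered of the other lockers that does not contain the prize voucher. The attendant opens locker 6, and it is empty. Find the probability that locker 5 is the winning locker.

Consider each possible location of the prize voucher in turn.
If it is in any of lockers 1, 2, 3, 4, and 5 (prior 1/6 each): locker 6 is the highest-numbered option available, probability 1; weight (1/6)·1 = 1/6 each.
If it is in locker 6 (prior 1/6): the attendant opened locker 6, so this case is ruled out; weight (1/6)·0 = 0.
The weights sum to 5/6.
So P(the prize voucher in locker 5 | the attendant opened locker 6) = (1/6) / (5/6) = 1/5.

1/5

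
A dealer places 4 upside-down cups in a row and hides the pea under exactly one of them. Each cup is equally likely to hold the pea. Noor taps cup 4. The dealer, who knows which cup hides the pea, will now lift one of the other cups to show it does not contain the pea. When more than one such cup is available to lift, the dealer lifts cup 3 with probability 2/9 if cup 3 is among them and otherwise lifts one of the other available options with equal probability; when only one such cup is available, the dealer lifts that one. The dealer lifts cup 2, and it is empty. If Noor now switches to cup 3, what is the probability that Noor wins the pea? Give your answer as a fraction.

3/10

Apply Bayes' rule, conditioning on where the pea actually is.
If it is under cup 1 (prior 1/4): cup 3 is available but not opened, probability 7/9; weight (1/4)·(7/9) = 7/36.
If it is under cup 2 (prior 1/4): the dealer opened cup 2, so this case is ruled out; weight (1/4)·0 = 0.
If it is under cup 3 (prior 1/4): cup 3 holds the prize so is unavailable; the dealer chooses uniformly among the 2 others, probability 1/2; weight (1/4)·(1/2) = 1/8.
If it is under cup 4 (prior 1/4): cup 3 is available but not opened; cup 2 gets probability (1 − 2/9)/2 = 7/18; weight (1/4)·(7/18) = 7/72.
The weights sum to 5/12.
So P(the pea under cup 3 | the dealer opened cup 2) = (1/8) / (5/12) = 3/10.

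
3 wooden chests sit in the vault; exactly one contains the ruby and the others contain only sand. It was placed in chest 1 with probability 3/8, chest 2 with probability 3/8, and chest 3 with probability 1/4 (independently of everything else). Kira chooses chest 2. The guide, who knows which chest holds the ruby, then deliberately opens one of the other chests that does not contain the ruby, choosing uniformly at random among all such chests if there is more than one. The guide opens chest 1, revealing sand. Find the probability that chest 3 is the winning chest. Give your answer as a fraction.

Apply Bayes' rule, conditioning on where the ruby actually is.
If it is in chest 1 (prior 3/8): the guide opened chest 1, so this case is ruled out; weight (3/8)·0 = 0.
If it is in chest 2 (prior 3/8): the guide has 2 equally likely choices, so probability 1/2; weight (3/8)·(1/2) = 3/16.
If it is in chest 3 (prior 1/4): the guide has no choice, probability 1; weight (1/4)·1 = 1/4.
The weights sum to 7/16.
So P(the ruby in chest 3 | the guide opened chest 1) = (1/4) / (7/16) = 4/7.

4/7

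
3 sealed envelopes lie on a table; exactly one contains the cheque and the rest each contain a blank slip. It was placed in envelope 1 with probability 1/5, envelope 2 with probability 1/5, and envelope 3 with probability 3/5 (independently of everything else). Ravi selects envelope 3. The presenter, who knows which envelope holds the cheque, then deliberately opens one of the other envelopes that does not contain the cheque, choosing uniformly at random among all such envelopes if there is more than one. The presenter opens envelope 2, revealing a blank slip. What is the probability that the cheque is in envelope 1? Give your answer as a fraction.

2/5

Consider each possible location of the cheque in turn.
If it is in envelope 1 (prior 1/5): the presenter has no choice, probability 1; weight (1/5)·1 = 1/5.
If it is in envelope 2 (prior 1/5): the presenter opened envelope 2, so this case is ruled out; weight (1/5)·0 = 0.
If it is in envelope 3 (prior 3/5): the presenter has 2 equally likely choices, so probability 1/2; weight (3/5)·(1/2) = 3/10.
The weights sum to 1/2.
So P(the cheque in envelope 1 | the presenter opened envelope 2) = (1/5) / (1/2) = 2/5.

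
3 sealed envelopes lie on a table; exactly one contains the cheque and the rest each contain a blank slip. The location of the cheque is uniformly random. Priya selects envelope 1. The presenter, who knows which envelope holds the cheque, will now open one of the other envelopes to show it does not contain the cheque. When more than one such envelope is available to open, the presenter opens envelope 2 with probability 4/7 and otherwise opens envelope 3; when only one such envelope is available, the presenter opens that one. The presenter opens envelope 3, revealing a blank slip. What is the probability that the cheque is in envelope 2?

Condition on the true location of the cheque.
If it is in envelope 1 (prior 1/3): envelope 2 is available but not opened, probability 3/7; weight (1/3)·(3/7) = 1/7.
If it is in envelope 2 (prior 1/3): only envelope 3 is available, probability 1; weight (1/3)·1 = 1/3.
If it is in envelope 3 (prior 1/3): the presenter opened envelope 3, so this case is ruled out; weight (1/3)·0 = 0.
The weights sum to 10/21.
So P(the cheque in envelope 2 | the presenter opened envelope 3) = (1/3) / (10/21) = 7/10.

7/10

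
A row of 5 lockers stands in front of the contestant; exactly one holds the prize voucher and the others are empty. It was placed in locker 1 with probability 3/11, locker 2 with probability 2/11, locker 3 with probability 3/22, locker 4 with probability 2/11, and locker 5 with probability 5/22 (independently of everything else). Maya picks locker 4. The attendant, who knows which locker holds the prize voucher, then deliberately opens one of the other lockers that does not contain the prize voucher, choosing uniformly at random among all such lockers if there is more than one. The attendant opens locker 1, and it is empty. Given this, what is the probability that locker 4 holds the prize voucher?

1/5

Apply Bayes' rule, conditioning on where the prize voucher actually is.
If it is in locker 1 (prior 3/11): the attendant opened locker 1, so this case is ruled out; weight (3/11)·0 = 0.
If it is in locker 2 (prior 2/11): the attendant has 3 equally likely choices, so probability 1/3; weight (2/11)·(1/3) = 2/33.
If it is in locker 3 (prior 3/22): the attendant has 3 equally likely choices, so probability 1/3; weight (3/22)·(1/3) = 1/22.
If it is in locker 4 (prior 2/11): the attendant has 4 equally likely choices, so probability 1/4; weight (2/11)·(1/4) = 1/22.
If it is in locker 5 (prior 5/22): the attendant has 3 equally likely choices, so probability 1/3; weight (5/22)·(1/3) = 5/66.
The weights sum to 5/22.
So P(the prize voucher in locker 4 | the attendant opened locker 1) = (1/22) / (5/22) = 1/5.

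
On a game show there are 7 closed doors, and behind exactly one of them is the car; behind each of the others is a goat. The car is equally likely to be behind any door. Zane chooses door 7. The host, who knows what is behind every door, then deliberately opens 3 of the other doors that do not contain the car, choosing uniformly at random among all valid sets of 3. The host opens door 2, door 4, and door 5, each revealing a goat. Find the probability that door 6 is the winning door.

Condition on the true location of the car.
If it is behind any of doors 1, 3, and 6 (prior 1/7 each): the host has 10 equally likely choices, so probability 1/10; weight (1/7)·(1/10) = 1/70 each.
If it is behind any of doors 2, 4, and 5 (prior 1/7 each): that door was opened and seen not to hold the prize — ruled out; weight (1/7)·0 = 0 each.
If it is behind door 7 (prior 1/7): the host has 20 equally likely choices, so probability 1/20; weight (1/7)·(1/20) = 1/140.
The weights sum to 1/20.
So P(the car behind door 6 | the host opened door 2, door 4, and door 5) = (1/70) / (1/20) = 2/7.

2/7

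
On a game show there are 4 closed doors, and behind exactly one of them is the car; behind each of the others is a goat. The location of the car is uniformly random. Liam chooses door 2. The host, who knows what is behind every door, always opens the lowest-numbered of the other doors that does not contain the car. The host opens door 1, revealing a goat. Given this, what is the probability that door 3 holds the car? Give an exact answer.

Apply Bayes' rule, conditioning on where the car actually is.
If it is behind door 1 (prior 1/4): the host opened door 1, so this case is ruled out; weight (1/4)·0 = 0.
If it is behind any of doors 2, 3, and 4 (prior 1/4 each): door 1 is the lowest-numbered option available, probability 1; weight (1/4)·1 = 1/4 each.
The weights sum to 3/4.
So P(the car behind door 3 | the host opened door 1) = (1/4) / (3/4) = 1/3.

1/3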